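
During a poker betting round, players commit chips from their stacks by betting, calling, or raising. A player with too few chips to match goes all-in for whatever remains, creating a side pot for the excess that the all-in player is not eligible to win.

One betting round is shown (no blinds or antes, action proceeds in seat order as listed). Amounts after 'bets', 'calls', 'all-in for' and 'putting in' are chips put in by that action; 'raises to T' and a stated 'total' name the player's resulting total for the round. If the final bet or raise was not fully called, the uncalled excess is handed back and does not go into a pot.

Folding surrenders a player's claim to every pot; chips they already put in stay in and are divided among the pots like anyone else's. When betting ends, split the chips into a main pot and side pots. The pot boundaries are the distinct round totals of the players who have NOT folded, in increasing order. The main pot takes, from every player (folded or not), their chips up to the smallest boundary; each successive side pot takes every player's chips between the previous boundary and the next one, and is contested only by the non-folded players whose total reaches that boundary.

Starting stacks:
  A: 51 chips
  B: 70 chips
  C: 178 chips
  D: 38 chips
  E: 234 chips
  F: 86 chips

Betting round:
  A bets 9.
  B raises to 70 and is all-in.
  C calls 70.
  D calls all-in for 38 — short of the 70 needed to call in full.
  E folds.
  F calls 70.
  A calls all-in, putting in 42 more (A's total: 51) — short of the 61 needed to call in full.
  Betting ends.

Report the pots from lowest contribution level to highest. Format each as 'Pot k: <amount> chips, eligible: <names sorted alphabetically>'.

Pot 1: 190 chips, eligible: A, B, C, D, F
Pot 2: 52 chips, eligible: A, B, C, F
Pot 3: 57 chips, eligible: B, C, F

Derivation:
Contributions: A=51, B=70, C=70, D=38, F=70
Folded: E
Pot levels (distinct totals of non-folded players): 38, 51, 70
Layer 1-38: 38 each from A, B, C, D, F = 38*5 = 190 chips; eligible A, B, C, D, F
Layer 39-51: 13 each from A, B, C, F = 13*4 = 52 chips; eligible A, B, C, F
Layer 52-70: 19 each from B, C, F = 19*3 = 57 chips; eligible B, C, F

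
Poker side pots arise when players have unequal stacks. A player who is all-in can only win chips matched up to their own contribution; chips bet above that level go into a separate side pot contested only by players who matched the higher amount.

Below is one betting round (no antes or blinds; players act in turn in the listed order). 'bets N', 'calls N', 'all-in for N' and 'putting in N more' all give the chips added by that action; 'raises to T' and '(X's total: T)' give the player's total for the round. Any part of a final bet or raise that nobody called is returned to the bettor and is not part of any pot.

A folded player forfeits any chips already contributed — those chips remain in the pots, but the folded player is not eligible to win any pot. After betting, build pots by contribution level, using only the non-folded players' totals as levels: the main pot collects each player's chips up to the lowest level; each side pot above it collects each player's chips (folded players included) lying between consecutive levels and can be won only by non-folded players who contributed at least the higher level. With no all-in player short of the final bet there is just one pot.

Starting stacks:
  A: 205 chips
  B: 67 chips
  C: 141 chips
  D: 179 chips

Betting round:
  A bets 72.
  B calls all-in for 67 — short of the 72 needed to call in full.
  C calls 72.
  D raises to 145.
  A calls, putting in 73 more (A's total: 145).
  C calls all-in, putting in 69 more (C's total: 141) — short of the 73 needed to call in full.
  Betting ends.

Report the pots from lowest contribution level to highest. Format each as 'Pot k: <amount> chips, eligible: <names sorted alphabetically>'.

Pot 1: 268 chips, eligible: A, B, C, D
Pot 2: 222 chips, eligible: A, C, D
Pot 3: 8 chips, eligible: A, D

Derivation:
Contributions: A=145, B=67, C=141, D=145
Pot levels (distinct totals of non-folded players): 67, 141, 145
Layer 1-67: 67 each from A, B, C, D = 67*4 = 268 chips; eligible A, B, C, D
Layer 68-141: 74 each from A, C, D = 74*3 = 222 chips; eligible A, C, D
Layer 142-145: 4 each from A, D = 4*2 = 8 chips; eligible A, D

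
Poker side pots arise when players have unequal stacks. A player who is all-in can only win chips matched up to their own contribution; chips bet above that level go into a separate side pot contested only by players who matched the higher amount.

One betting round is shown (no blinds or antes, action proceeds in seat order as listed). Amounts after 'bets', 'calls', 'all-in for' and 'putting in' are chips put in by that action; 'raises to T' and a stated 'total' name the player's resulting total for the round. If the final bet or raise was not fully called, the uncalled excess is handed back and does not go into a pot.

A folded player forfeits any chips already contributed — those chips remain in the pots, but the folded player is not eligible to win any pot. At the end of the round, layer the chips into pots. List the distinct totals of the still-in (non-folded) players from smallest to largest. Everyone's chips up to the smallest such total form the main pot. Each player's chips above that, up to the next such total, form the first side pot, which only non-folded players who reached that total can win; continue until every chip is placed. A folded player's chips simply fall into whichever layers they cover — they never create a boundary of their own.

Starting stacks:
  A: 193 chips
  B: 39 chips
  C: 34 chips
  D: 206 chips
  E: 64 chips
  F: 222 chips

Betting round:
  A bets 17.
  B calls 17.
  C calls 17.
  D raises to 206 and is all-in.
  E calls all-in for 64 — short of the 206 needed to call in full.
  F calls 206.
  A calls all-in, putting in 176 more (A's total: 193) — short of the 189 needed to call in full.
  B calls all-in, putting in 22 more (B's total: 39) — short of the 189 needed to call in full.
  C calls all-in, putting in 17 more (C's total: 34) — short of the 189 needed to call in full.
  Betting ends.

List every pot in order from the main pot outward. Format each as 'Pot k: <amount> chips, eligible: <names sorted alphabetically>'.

Pot 1: 204 chips, eligible: A, B, C, D, E, F
Pot 2: 25 chips, eligible: A, B, D, E, F
Pot 3: 100 chips, eligible: A, D, E, F
Pot 4: 387 chips, eligible: A, D, F
Pot 5: 26 chips, eligible: D, F

Derivation:
Contributions: A=193, B=39, C=34, D=206, E=64, F=206
Pot levels (distinct totals of non-folded players): 34, 39, 64, 193, 206
Layer 1-34: 34 each from A, B, C, D, E, F = 34*6 = 204 chips; eligible A, B, C, D, E, F
Layer 35-39: 5 each from A, B, D, E, F = 5*5 = 25 chips; eligible A, B, D, E, F
Layer 40-64: 25 each from A, D, E, F = 25*4 = 100 chips; eligible A, D, E, F
Layer 65-193: 129 each from A, D, F = 129*3 = 387 chips; eligible A, D, F
Layer 194-206: 13 each from D, F = 13*2 = 26 chips; eligible D, F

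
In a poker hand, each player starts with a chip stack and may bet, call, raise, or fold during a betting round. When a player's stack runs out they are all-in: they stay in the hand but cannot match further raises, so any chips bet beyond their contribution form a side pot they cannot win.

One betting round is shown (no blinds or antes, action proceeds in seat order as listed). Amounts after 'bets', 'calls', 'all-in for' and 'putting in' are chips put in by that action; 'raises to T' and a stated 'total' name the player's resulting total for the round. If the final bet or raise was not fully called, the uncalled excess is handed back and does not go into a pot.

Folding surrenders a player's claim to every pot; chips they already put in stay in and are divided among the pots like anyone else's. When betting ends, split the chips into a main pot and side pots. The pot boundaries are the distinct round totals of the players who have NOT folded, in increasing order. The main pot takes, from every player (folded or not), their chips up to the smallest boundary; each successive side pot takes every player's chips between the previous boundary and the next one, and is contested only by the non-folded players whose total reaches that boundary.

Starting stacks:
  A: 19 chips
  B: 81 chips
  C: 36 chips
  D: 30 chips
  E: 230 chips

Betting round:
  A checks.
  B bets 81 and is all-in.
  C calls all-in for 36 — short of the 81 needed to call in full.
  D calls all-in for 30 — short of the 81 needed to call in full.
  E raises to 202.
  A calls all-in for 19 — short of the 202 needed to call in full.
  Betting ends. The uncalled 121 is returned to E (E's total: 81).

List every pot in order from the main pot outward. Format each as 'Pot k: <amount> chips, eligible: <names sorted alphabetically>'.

Pot 1: 95 chips, eligible: A, B, C, D, E
Pot 2: 44 chips, eligible: B, C, D, E
Pot 3: 18 chips, eligible: B, C, E
Pot 4: 90 chips, eligible: B, E

Derivation:
Contributions (after 121 returned to E): A=19, B=81, C=36, D=30, E=81
Pot levels (distinct totals of non-folded players): 19, 30, 36, 81
Layer 1-19: 19 each from A, B, C, D, E = 19*5 = 95 chips; eligible A, B, C, D, E
Layer 20-30: 11 each from B, C, D, E = 11*4 = 44 chips; eligible B, C, D, E
Layer 31-36: 6 each from B, C, E = 6*3 = 18 chips; eligible B, C, E
Layer 37-81: 45 each from B, E = 45*2 = 90 chips; eligible B, E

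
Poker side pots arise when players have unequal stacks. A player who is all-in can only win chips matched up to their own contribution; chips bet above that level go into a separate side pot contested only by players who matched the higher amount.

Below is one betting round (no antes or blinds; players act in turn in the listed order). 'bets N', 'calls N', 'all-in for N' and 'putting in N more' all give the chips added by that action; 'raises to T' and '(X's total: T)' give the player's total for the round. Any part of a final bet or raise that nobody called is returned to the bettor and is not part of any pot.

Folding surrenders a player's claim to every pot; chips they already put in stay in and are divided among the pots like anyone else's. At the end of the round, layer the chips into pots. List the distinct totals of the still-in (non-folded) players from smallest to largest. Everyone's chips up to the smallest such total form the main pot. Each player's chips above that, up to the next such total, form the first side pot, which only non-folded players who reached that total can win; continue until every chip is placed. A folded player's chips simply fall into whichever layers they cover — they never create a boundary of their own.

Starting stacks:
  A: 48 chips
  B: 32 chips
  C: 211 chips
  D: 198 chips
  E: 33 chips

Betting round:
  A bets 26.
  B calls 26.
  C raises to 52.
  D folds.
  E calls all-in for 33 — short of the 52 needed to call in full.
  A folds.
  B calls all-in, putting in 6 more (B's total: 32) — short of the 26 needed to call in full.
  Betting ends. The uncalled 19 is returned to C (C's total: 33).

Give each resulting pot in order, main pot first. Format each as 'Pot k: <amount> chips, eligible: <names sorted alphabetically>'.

Contributions (after 19 returned to C): A=26, B=32, C=33, E=33
Folded: A, D
Pot levels (distinct totals of non-folded players): 32, 33
Layer 1-32: A 26 + B 32 + C 32 + E 32 = 122 chips; eligible B, C, E
Layer 33-33: 1 each from C, E = 1*2 = 2 chips; eligible C, E

Pot 1: 122 chips, eligible: B, C, E
Pot 2: 2 chips, eligible: C, E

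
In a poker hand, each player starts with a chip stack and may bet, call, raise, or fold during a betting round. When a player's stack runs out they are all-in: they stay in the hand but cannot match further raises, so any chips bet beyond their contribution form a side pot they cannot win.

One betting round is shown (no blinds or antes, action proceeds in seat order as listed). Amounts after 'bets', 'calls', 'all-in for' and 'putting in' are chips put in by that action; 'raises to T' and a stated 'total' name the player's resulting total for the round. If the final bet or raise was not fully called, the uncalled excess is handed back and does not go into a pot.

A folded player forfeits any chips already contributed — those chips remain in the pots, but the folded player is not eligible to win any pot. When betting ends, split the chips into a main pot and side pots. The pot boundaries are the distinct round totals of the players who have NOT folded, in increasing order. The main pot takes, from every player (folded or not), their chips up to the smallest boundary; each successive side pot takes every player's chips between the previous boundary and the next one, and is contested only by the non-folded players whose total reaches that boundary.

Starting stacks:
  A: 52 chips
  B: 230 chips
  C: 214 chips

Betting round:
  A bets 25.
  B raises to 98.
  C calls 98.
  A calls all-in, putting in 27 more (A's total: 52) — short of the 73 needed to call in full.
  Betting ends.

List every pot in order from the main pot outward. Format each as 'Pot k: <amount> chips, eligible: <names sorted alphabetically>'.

Contributions: A=52, B=98, C=98
Pot levels (distinct totals of non-folded players): 52, 98
Layer 1-52: 52 each from A, B, C = 52*3 = 156 chips; eligible A, B, C
Layer 53-98: 46 each from B, C = 46*2 = 92 chips; eligible B, C

Pot 1: 156 chips, eligible: A, B, C
Pot 2: 92 chips, eligible: B, C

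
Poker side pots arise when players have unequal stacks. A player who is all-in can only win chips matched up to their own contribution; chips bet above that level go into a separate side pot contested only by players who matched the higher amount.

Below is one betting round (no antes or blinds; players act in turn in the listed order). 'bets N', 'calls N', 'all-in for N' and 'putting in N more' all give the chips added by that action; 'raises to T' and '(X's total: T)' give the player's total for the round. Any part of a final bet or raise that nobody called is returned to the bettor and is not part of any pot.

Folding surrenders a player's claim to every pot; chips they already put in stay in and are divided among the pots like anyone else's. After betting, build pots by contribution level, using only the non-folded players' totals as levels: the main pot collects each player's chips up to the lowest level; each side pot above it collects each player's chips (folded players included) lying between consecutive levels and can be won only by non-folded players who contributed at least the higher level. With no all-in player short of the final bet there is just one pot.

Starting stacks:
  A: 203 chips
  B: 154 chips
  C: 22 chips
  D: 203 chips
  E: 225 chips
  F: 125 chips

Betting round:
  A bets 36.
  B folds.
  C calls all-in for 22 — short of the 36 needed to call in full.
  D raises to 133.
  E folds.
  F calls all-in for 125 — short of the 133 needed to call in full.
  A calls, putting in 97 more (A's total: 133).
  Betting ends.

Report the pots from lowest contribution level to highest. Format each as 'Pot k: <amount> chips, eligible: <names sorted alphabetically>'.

Pot 1: 88 chips, eligible: A, C, D, F
Pot 2: 309 chips, eligible: A, D, F
Pot 3: 16 chips, eligible: A, D

Derivation:
Contributions: A=133, C=22, D=133, F=125
Folded: B, E
Pot levels (distinct totals of non-folded players): 22, 125, 133
Layer 1-22: 22 each from A, C, D, F = 22*4 = 88 chips; eligible A, C, D, F
Layer 23-125: 103 each from A, D, F = 103*3 = 309 chips; eligible A, D, F
Layer 126-133: 8 each from A, D = 8*2 = 16 chips; eligible A, D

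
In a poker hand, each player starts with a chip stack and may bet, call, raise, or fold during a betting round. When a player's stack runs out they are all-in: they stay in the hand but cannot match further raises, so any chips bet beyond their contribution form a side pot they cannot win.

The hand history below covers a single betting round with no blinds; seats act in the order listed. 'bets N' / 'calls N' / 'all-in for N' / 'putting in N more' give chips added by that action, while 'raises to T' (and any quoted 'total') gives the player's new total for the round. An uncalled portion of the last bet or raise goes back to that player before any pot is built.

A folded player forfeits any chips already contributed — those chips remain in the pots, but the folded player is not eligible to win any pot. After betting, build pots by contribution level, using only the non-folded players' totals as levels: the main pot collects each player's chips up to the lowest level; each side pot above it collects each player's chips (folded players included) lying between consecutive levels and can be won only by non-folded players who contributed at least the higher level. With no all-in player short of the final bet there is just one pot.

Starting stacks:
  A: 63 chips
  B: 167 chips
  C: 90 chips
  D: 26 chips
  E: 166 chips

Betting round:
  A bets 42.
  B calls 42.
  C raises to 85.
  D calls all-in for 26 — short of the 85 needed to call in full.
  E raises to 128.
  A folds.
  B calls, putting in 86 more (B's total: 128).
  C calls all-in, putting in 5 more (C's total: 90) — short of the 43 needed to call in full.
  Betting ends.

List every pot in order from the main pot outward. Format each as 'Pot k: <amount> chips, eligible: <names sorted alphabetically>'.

Contributions: A=42, B=128, C=90, D=26, E=128
Folded: A
Pot levels (distinct totals of non-folded players): 26, 90, 128
Layer 1-26: 26 each from A, B, C, D, E = 26*5 = 130 chips; eligible B, C, D, E
Layer 27-90: A 16 + B 64 + C 64 + E 64 = 208 chips; eligible B, C, E
Layer 91-128: 38 each from B, E = 38*2 = 76 chips; eligible B, E

Pot 1: 130 chips, eligible: B, C, D, E
Pot 2: 208 chips, eligible: B, C, E
Pot 3: 76 chips, eligible: B, E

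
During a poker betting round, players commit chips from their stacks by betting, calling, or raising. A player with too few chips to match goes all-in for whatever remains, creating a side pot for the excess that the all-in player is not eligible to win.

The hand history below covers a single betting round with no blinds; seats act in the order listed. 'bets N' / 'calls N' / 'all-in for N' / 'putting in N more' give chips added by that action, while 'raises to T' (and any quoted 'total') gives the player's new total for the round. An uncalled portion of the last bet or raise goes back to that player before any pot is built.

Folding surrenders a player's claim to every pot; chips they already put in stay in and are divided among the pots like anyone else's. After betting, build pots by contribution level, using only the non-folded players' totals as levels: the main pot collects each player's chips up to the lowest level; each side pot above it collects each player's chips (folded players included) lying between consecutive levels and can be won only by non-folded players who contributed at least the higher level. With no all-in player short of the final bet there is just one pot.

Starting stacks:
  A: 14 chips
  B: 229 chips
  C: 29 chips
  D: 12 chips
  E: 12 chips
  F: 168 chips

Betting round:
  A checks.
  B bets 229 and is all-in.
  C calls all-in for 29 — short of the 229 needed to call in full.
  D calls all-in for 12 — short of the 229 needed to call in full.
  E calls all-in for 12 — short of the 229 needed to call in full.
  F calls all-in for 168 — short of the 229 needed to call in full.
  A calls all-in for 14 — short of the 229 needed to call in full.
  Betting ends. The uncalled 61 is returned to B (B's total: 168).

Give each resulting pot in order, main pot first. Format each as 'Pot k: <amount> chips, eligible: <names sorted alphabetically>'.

Contributions (after 61 returned to B): A=14, B=168, C=29, D=12, E=12, F=168
Pot levels (distinct totals of non-folded players): 12, 14, 29, 168
Layer 1-12: 12 each from A, B, C, D, E, F = 12*6 = 72 chips; eligible A, B, C, D, E, F
Layer 13-14: 2 each from A, B, C, F = 2*4 = 8 chips; eligible A, B, C, F
Layer 15-29: 15 each from B, C, F = 15*3 = 45 chips; eligible B, C, F
Layer 30-168: 139 each from B, F = 139*2 = 278 chips; eligible B, F

Pot 1: 72 chips, eligible: A, B, C, D, E, F
Pot 2: 8 chips, eligible: A, B, C, F
Pot 3: 45 chips, eligible: B, C, F
Pot 4: 278 chips, eligible: B, F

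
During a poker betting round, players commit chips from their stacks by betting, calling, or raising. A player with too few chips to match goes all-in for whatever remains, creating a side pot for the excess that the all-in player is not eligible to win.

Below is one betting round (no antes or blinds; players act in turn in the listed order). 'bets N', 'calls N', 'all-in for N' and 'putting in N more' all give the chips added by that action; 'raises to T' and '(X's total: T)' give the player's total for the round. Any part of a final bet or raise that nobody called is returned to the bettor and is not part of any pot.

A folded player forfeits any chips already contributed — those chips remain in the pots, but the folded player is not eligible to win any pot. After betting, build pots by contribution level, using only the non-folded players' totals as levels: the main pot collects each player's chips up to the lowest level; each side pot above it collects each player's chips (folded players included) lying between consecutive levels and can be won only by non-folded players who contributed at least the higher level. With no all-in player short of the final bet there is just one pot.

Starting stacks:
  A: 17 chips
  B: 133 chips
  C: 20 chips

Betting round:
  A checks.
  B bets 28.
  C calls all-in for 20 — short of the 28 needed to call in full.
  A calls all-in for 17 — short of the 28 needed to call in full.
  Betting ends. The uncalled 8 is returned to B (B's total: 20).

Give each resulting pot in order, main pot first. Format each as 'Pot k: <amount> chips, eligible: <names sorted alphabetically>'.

Pot 1: 51 chips, eligible: A, B, C
Pot 2: 6 chips, eligible: B, C

Derivation:
Contributions (after 8 returned to B): A=17, B=20, C=20
Pot levels (distinct totals of non-folded players): 17, 20
Layer 1-17: 17 each from A, B, C = 17*3 = 51 chips; eligible A, B, C
Layer 18-20: 3 each from B, C = 3*2 = 6 chips; eligible B, C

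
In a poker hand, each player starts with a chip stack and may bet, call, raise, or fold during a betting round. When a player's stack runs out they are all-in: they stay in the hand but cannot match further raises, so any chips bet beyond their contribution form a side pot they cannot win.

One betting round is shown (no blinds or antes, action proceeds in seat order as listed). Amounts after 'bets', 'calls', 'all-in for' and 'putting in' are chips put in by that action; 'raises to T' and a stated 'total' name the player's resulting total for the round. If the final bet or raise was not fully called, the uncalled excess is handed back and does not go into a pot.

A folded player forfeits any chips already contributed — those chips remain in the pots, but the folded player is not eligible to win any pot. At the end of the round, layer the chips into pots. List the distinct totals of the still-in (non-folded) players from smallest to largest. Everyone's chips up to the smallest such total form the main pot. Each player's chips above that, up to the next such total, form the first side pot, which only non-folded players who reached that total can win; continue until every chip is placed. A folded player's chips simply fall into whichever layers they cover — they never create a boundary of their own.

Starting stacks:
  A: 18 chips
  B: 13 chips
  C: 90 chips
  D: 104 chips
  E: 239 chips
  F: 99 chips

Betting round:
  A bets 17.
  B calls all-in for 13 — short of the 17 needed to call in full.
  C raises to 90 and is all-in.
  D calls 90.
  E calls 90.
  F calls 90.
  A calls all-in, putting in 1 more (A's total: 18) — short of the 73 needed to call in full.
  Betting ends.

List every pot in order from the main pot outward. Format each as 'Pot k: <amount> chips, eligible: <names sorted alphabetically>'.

Pot 1: 78 chips, eligible: A, B, C, D, E, F
Pot 2: 25 chips, eligible: A, C, D, E, F
Pot 3: 288 chips, eligible: C, D, E, F

Derivation:
Contributions: A=18, B=13, C=90, D=90, E=90, F=90
Pot levels (distinct totals of non-folded players): 13, 18, 90
Layer 1-13: 13 each from A, B, C, D, E, F = 13*6 = 78 chips; eligible A, B, C, D, E, F
Layer 14-18: 5 each from A, C, D, E, F = 5*5 = 25 chips; eligible A, C, D, E, F
Layer 19-90: 72 each from C, D, E, F = 72*4 = 288 chips; eligible C, D, E, F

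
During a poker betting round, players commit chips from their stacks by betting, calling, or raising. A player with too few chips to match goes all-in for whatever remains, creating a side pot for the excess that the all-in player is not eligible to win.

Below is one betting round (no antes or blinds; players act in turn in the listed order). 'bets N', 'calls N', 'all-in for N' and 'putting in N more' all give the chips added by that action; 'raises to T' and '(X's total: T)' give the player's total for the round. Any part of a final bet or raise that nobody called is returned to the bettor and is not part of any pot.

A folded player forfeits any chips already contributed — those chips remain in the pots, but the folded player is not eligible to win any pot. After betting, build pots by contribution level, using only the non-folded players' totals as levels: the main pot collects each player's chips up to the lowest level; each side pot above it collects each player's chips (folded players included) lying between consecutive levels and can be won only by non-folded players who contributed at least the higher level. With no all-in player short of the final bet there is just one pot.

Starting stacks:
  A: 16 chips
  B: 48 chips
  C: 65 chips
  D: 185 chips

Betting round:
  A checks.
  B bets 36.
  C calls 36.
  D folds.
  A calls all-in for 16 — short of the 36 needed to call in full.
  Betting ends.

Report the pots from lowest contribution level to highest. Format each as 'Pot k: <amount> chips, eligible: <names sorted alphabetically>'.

Contributions: A=16, B=36, C=36
Folded: D
Pot levels (distinct totals of non-folded players): 16, 36
Layer 1-16: 16 each from A, B, C = 16*3 = 48 chips; eligible A, B, C
Layer 17-36: 20 each from B, C = 20*2 = 40 chips; eligible B, C

Pot 1: 48 chips, eligible: A, B, C
Pot 2: 40 chips, eligible: B, C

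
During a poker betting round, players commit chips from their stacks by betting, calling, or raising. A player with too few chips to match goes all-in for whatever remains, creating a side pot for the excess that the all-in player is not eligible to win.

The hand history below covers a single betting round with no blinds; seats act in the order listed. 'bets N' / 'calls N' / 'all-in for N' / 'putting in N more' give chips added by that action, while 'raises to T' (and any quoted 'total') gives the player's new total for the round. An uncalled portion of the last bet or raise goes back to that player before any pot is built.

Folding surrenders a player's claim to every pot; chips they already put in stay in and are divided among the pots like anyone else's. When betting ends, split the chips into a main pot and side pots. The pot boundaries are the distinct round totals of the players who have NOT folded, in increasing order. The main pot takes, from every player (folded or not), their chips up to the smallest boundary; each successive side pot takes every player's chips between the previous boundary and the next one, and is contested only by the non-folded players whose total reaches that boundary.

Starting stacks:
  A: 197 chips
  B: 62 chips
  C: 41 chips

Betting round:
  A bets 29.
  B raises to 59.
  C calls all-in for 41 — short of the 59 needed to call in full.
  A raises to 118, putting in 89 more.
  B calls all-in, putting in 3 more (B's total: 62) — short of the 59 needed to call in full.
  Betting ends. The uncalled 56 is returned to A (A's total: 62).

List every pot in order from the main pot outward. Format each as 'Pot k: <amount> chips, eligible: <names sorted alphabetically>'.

Pot 1: 123 chips, eligible: A, B, C
Pot 2: 42 chips, eligible: A, B

Derivation:
Contributions (after 56 returned to A): A=62, B=62, C=41
Pot levels (distinct totals of non-folded players): 41, 62
Layer 1-41: 41 each from A, B, C = 41*3 = 123 chips; eligible A, B, C
Layer 42-62: 21 each from A, B = 21*2 = 42 chips; eligible A, B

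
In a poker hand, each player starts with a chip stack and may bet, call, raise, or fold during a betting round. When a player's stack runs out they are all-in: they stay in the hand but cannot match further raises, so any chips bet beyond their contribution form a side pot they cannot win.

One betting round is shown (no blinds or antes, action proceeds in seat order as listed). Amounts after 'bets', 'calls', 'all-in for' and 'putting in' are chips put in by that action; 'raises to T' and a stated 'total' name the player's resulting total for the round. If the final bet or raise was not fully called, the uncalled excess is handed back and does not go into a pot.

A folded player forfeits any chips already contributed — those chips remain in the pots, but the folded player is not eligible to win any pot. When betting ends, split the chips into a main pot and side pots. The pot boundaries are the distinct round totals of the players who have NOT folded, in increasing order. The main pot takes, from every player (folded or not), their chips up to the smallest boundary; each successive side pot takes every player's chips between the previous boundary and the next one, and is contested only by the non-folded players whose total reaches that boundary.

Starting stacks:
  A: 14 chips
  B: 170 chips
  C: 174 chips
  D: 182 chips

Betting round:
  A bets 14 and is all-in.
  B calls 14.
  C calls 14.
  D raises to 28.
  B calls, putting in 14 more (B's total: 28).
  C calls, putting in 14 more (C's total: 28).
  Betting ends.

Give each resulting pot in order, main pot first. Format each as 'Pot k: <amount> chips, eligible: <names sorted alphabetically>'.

Contributions: A=14, B=28, C=28, D=28
Pot levels (distinct totals of non-folded players): 14, 28
Layer 1-14: 14 each from A, B, C, D = 14*4 = 56 chips; eligible A, B, C, D
Layer 15-28: 14 each from B, C, D = 14*3 = 42 chips; eligible B, C, D

Pot 1: 56 chips, eligible: A, B, C, D
Pot 2: 42 chips, eligible: B, C, D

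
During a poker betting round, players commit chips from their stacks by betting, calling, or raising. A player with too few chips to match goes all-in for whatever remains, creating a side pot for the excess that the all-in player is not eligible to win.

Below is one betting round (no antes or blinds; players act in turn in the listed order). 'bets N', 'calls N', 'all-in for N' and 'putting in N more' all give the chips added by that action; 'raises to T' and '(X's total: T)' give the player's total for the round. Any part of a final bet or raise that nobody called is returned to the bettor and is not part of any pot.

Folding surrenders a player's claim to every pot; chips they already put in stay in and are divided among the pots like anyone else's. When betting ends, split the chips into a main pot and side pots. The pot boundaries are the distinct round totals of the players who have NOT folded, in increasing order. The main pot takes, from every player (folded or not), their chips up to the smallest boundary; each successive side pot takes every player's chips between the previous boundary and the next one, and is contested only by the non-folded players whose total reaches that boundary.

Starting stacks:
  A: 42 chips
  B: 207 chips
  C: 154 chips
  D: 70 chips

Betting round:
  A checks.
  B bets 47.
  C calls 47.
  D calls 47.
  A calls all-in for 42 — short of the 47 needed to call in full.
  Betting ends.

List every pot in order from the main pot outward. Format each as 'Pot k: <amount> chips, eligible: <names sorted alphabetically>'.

Pot 1: 168 chips, eligible: A, B, C, D
Pot 2: 15 chips, eligible: B, C, D

Derivation:
Contributions: A=42, B=47, C=47, D=47
Pot levels (distinct totals of non-folded players): 42, 47
Layer 1-42: 42 each from A, B, C, D = 42*4 = 168 chips; eligible A, B, C, D
Layer 43-47: 5 each from B, C, D = 5*3 = 15 chips; eligible B, C, D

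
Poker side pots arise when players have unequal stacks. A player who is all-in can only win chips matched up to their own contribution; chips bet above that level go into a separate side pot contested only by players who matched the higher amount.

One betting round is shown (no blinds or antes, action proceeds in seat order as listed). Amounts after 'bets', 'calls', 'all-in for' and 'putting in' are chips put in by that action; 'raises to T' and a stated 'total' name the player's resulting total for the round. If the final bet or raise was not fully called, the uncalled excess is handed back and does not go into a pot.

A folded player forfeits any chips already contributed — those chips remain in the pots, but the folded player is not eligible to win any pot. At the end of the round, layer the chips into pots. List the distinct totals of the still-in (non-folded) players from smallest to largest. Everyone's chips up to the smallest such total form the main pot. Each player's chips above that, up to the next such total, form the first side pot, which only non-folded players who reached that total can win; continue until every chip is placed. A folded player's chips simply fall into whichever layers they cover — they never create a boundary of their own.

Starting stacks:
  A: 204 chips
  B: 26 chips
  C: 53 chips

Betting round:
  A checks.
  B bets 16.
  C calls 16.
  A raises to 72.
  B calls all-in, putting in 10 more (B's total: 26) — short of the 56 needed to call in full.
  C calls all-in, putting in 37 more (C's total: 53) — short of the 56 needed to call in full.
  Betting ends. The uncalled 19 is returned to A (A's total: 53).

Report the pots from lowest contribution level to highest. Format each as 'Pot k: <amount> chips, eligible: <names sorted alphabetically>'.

Pot 1: 78 chips, eligible: A, B, C
Pot 2: 54 chips, eligible: A, C

Derivation:
Contributions (after 19 returned to A): A=53, B=26, C=53
Pot levels (distinct totals of non-folded players): 26, 53
Layer 1-26: 26 each from A, B, C = 26*3 = 78 chips; eligible A, B, C
Layer 27-53: 27 each from A, C = 27*2 = 54 chips; eligible A, C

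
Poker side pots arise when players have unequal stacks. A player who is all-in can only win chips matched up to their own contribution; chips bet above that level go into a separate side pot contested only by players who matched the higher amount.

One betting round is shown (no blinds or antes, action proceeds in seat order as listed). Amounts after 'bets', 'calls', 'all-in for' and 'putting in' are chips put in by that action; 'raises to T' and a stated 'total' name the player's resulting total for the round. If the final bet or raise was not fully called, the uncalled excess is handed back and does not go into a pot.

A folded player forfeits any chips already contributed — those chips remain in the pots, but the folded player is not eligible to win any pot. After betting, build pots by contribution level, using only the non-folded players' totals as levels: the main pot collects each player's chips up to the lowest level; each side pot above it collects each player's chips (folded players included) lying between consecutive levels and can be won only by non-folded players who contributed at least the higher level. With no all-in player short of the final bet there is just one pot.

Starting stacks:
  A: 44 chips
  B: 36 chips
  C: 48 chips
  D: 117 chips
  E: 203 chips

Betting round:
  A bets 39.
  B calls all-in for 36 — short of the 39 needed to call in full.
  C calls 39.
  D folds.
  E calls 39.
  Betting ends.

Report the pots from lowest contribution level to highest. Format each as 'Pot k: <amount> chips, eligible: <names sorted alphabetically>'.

Pot 1: 144 chips, eligible: A, B, C, E
Pot 2: 9 chips, eligible: A, C, E

Derivation:
Contributions: A=39, B=36, C=39, E=39
Folded: D
Pot levels (distinct totals of non-folded players): 36, 39
Layer 1-36: 36 each from A, B, C, E = 36*4 = 144 chips; eligible A, B, C, E
Layer 37-39: 3 each from A, C, E = 3*3 = 9 chips; eligible A, C, E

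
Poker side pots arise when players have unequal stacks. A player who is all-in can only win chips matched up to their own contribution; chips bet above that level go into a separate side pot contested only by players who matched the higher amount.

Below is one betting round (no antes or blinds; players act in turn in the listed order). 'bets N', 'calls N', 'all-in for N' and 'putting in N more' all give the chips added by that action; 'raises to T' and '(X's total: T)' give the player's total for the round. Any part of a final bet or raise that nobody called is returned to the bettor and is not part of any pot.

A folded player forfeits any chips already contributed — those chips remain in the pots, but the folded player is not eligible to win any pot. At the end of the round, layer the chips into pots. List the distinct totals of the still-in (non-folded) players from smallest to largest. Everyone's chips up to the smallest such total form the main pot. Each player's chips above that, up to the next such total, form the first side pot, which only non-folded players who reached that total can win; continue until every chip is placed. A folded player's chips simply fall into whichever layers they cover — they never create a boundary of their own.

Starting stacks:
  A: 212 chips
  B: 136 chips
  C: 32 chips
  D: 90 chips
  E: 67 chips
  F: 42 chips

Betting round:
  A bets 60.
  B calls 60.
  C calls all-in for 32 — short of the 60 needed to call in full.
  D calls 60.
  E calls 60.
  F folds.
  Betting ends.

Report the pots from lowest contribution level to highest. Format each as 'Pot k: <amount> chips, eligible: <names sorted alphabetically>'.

Contributions: A=60, B=60, C=32, D=60, E=60
Folded: F
Pot levels (distinct totals of non-folded players): 32, 60
Layer 1-32: 32 each from A, B, C, D, E = 32*5 = 160 chips; eligible A, B, C, D, E
Layer 33-60: 28 each from A, B, D, E = 28*4 = 112 chips; eligible A, B, D, E

Pot 1: 160 chips, eligible: A, B, C, D, E
Pot 2: 112 chips, eligible: A, B, D, E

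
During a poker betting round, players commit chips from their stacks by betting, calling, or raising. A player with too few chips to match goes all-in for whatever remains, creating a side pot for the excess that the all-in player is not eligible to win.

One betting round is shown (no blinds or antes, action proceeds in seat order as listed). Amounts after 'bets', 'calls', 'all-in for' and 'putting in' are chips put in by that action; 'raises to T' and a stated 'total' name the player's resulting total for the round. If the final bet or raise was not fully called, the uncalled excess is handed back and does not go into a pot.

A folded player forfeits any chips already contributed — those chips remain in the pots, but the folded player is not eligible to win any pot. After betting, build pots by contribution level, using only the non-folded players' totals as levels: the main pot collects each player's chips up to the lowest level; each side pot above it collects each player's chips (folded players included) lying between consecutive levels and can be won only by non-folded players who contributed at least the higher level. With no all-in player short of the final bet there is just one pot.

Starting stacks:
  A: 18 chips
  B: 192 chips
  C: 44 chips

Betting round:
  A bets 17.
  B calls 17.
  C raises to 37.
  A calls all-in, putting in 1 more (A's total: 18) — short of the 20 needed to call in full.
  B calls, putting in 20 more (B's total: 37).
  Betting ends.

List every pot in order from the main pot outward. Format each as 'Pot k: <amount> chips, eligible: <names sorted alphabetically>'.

Contributions: A=18, B=37, C=37
Pot levels (distinct totals of non-folded players): 18, 37
Layer 1-18: 18 each from A, B, C = 18*3 = 54 chips; eligible A, B, C
Layer 19-37: 19 each from B, C = 19*2 = 38 chips; eligible B, C

Pot 1: 54 chips, eligible: A, B, C
Pot 2: 38 chips, eligible: B, C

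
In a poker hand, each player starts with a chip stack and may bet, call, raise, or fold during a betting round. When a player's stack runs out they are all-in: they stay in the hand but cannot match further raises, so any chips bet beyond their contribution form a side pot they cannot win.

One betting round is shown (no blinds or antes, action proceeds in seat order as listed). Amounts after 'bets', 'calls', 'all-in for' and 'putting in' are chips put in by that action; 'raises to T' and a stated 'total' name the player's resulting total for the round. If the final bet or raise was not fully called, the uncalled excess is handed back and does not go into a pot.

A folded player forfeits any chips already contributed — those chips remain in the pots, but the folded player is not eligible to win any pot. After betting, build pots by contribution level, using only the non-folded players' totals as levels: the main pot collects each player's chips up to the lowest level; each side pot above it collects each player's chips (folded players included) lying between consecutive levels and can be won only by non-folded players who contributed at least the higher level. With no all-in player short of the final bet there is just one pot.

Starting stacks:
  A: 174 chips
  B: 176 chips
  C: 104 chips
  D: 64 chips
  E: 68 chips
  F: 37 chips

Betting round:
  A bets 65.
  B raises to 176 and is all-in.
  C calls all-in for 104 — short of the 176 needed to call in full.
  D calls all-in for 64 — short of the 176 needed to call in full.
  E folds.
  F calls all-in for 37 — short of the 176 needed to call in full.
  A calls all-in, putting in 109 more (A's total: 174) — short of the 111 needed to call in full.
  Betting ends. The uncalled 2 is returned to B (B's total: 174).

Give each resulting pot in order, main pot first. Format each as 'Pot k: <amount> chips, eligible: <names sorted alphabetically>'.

Pot 1: 185 chips, eligible: A, B, C, D, F
Pot 2: 108 chips, eligible: A, B, C, D
Pot 3: 120 chips, eligible: A, B, C
Pot 4: 140 chips, eligible: A, B

Derivation:
Contributions (after 2 returned to B): A=174, B=174, C=104, D=64, F=37
Folded: E
Pot levels (distinct totals of non-folded players): 37, 64, 104, 174
Layer 1-37: 37 each from A, B, C, D, F = 37*5 = 185 chips; eligible A, B, C, D, F
Layer 38-64: 27 each from A, B, C, D = 27*4 = 108 chips; eligible A, B, C, D
Layer 65-104: 40 each from A, B, C = 40*3 = 120 chips; eligible A, B, C
Layer 105-174: 70 each from A, B = 70*2 = 140 chips; eligible A, B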